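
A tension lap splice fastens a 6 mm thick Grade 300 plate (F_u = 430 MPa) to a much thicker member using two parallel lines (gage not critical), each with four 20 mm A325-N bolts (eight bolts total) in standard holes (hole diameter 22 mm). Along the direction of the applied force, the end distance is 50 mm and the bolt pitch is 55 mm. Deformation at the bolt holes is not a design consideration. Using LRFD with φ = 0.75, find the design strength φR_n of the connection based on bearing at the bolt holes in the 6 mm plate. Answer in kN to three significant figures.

Per bolt r_n = 1.5 l_c t F_u ≤ 3.0 d t F_u; upper limit = 3.0 × 20 × 6 × 430 / 1000 = 154.8 kN.
Edge bolt: l_c = 50 − 22/2 = 39 mm → 1.5 × 39 × 6 × 430 / 1000 = 150.9 → r_n = 150.9 kN.
Interior bolts: l_c = 55 − 22 = 33 mm → 1.5 × 33 × 6 × 430 / 1000 = 127.7 → r_n = 127.7 kN.
R_n = 2 × 150.9 + 6 × 127.7 = 1068 kN.
Design strength φR_n = 0.75 × 1068 = 801 kN.

801 kN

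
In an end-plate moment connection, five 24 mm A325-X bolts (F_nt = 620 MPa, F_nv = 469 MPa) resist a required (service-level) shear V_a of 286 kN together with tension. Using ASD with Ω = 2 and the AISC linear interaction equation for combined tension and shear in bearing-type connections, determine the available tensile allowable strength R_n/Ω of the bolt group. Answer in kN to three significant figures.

533 kN

A_b = π·24²/4 = 452.4 mm²; f_rv = 286 × 1000 / (5 × 452.4) = 126.4 MPa.
F'_nt = 1.3 F_nt − (Ω F_nt / F_nv) f_rv = 1.3·620 − (2·620/469)·126.4 = 471.7 MPa, capped at F_nt → F'_nt = 471.7 MPa.
R_n = F'_nt · A_b · n = 471.7 × 452.4 × 5 / 1000 = 1067 kN.
Allowable strength R_n/Ω = 1067 / 2 = 533 kN.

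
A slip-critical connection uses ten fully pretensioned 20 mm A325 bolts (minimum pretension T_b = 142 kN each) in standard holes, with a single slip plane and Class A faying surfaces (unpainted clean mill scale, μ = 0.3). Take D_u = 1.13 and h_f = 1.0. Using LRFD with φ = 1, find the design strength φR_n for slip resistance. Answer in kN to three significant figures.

481 kN

R_n = μ · D_u · h_f · T_b · n_s · n_b = 0.3 × 1.13 × 1.0 × 142 × 1 × 10 = 481.4 kN.
Design strength φR_n = 1 × 481.4 = 481 kN.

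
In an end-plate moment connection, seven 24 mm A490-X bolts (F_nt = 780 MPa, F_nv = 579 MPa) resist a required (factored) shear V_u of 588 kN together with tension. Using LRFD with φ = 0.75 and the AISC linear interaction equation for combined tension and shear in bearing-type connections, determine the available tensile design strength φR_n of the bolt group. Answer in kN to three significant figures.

A_b = π·24²/4 = 452.4 mm²; f_rv = 588 × 1000 / (7 × 452.4) = 185.7 MPa.
F'_nt = 1.3 F_nt − (F_nt / φF_nv) f_rv = 1.3·780 − (780/(0.75·579))·185.7 = 680.5 MPa, capped at F_nt → F'_nt = 680.5 MPa.
R_n = F'_nt · A_b · n = 680.5 × 452.4 × 7 / 1000 = 2155 kN.
Design strength φR_n = 0.75 × 2155 = 1620 kN.

1620 kN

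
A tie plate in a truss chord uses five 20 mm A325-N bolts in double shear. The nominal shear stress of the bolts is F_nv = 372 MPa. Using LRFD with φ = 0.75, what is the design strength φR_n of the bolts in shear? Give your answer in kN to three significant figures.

877 kN

A_b = π × 20² / 4 = 314.2 mm².
R_n = F_nv · A_b · n · n_s = 372 × 314.2 × 5 × 2 / 1000 = 1169 kN.
Design strength φR_n = 0.75 × 1169 = 877 kN.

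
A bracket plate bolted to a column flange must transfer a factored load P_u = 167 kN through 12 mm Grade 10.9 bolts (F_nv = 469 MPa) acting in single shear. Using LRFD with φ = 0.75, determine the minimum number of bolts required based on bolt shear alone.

A_b = π·12²/4 = 113.1 mm².
Per-bolt design strength φR_n = 0.75 × 469 × 113.1 × 1 / 1000 = 39.78 kN.
n ≥ 167 / 39.78 = 4.198 → use 5 bolts.

5 bolts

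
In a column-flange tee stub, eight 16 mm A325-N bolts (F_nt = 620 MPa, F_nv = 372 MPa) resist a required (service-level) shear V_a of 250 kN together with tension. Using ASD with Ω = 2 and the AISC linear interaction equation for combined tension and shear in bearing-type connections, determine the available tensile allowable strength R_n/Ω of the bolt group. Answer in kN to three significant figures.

232 kN

A_b = π·16²/4 = 201.1 mm²; f_rv = 250 × 1000 / (8 × 201.1) = 155.4 MPa.
F'_nt = 1.3 F_nt − (Ω F_nt / F_nv) f_rv = 1.3·620 − (2·620/372)·155.4 = 287.9 MPa, capped at F_nt → F'_nt = 287.9 MPa.
R_n = F'_nt · A_b · n = 287.9 × 201.1 × 8 / 1000 = 463.1 kN.
Allowable strength R_n/Ω = 463.1 / 2 = 232 kN.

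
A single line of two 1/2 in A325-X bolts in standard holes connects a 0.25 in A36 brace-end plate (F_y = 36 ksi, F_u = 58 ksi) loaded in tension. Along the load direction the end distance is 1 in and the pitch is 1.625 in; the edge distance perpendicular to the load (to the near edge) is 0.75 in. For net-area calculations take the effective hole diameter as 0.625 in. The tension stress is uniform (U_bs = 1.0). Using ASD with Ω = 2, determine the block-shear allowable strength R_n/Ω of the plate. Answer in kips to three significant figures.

Shear plane L_v = 1 + 1·1.625 = 2.625 in; A_gv = 2.625 × 0.25 = 0.6562 in².
A_nv = (2.625 − 1.5·0.625) × 0.25 = 0.4219 in².
A_nt = (0.75 − 0.5·0.625) × 0.25 = 0.1094 in².
0.6 F_u A_nv = 14.68 kips; 0.6 F_y A_gv = 14.17 kips → shear yielding governs the shear term.
R_n = 14.17 + 1.0 × 58 × 0.1094 = 20.52 kips.
Allowable strength R_n/Ω = 20.52 / 2 = 10.3 kips.

10.3 kips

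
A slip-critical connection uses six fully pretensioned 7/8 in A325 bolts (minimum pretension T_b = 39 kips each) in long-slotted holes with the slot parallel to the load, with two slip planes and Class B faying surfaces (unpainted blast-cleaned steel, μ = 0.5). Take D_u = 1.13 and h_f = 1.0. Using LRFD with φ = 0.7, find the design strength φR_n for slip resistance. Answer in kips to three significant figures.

185 kips

R_n = μ · D_u · h_f · T_b · n_s · n_b = 0.5 × 1.13 × 1.0 × 39 × 2 × 6 = 264.4 kips.
Design strength φR_n = 0.7 × 264.4 = 185 kips.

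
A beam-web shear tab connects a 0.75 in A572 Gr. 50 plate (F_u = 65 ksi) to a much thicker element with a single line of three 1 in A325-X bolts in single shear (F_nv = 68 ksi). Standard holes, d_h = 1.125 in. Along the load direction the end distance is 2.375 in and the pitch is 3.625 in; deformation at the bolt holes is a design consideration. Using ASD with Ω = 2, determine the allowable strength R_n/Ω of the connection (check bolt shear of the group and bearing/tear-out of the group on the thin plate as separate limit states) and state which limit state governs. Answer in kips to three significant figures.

80.1 kips (bolt shear governs)

Bolt shear: A_b = π·1²/4 = 0.7854 in²; R_n = 68 × 0.7854 × 3 × 1 = 160.2 kips → 160.2 / 2 = 80.1 kips.
Bearing (1.2 l_c t F_u ≤ 2.4 d t F_u): upper limit = 2.4·1·0.75·65 = 117 kips.
  Edge l_c = 2.375 − 1.125/2 = 1.812 → r_n = 106 kips; interior l_c = 3.625 − 1.125 = 2.5 → r_n = 117 kips.
  R_n,bearing = 1·106 + 2·117 = 340 kips → 340 / 2 = 170 kips.
Bolt shear governs: 80.1 kips.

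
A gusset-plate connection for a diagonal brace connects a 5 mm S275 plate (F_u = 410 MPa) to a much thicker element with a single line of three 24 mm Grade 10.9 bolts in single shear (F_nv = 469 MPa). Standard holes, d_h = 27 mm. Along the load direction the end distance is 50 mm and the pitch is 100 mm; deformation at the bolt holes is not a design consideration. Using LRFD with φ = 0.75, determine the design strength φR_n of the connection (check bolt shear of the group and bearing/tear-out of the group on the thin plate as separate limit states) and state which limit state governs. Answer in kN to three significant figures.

Bolt shear: A_b = π·24²/4 = 452.4 mm²; R_n = 469 × 452.4 × 3 × 1 / 1000 = 636.5 kN → 0.75 × 636.5 = 477 kN.
Bearing (1.5 l_c t F_u ≤ 3.0 d t F_u): upper limit = 3.0·24·5·410 / 1000 = 147.6 kN.
  Edge l_c = 50 − 27/2 = 36.5 → r_n = 112.2 kN; interior l_c = 100 − 27 = 73 → r_n = 147.6 kN.
  R_n,bearing = 1·112.2 + 2·147.6 = 407.4 kN → 0.75 × 407.4 = 306 kN.
Bearing governs: 306 kN.

306 kN (bearing governs)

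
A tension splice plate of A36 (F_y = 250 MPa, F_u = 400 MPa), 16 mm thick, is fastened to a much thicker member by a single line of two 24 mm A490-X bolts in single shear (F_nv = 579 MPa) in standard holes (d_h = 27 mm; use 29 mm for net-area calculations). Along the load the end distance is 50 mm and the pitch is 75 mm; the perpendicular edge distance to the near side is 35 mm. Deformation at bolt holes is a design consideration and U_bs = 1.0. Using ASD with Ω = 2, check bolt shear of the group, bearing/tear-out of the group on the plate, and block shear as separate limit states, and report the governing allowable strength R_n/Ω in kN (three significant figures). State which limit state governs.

216 kN (block shear governs)

Bolt shear: A_b = π·24²/4 = 452.4 mm²; R_n = 579 × 452.4 × 2 × 1 / 1000 = 523.9 kN → 523.9 / 2 = 262 kN.
Bearing: edge l_c = 36.5, r_n = 280.3 kN; interior l_c = 48, r_n = 368.6 kN; R_n = 280.3 + 1·368.6 = 649 kN → 324 kN.
Block shear: A_gv = 2000, A_nv = 1304, A_nt = 328 mm²; R_n = min(0.6F_uA_nv, 0.6F_yA_gv) + U_bs·F_u·A_nt = 431.2 kN → 216 kN.
Block shear governs: 216 kN.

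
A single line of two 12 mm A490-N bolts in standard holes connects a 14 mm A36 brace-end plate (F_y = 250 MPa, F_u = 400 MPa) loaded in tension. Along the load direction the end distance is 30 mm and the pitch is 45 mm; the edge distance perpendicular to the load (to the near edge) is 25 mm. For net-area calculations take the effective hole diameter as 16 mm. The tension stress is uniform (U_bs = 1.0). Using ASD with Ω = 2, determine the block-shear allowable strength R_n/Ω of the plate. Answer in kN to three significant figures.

Shear plane L_v = 30 + 1·45 = 75 mm; A_gv = 75 × 14 = 1050 mm².
A_nv = (75 − 1.5·16) × 14 = 714 mm².
A_nt = (25 − 0.5·16) × 14 = 238 mm².
0.6 F_u A_nv = 171.4 kN; 0.6 F_y A_gv = 157.5 kN → shear yielding governs the shear term.
R_n = 157.5 + 1.0 × 400 × 238 / 1000 = 252.7 kN.
Allowable strength R_n/Ω = 252.7 / 2 = 126 kN.

126 kN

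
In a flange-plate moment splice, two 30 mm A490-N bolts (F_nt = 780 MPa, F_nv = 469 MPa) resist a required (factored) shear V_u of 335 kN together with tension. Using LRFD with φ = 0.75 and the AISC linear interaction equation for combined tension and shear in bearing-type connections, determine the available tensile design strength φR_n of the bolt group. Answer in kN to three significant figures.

A_b = π·30²/4 = 706.9 mm²; f_rv = 335 × 1000 / (2 × 706.9) = 237 MPa.
F'_nt = 1.3 F_nt − (F_nt / φF_nv) f_rv = 1.3·780 − (780/(0.75·469))·237 = 488.5 MPa, capped at F_nt → F'_nt = 488.5 MPa.
R_n = F'_nt · A_b · n = 488.5 × 706.9 × 2 / 1000 = 690.7 kN.
Design strength φR_n = 0.75 × 690.7 = 518 kN.

518 kN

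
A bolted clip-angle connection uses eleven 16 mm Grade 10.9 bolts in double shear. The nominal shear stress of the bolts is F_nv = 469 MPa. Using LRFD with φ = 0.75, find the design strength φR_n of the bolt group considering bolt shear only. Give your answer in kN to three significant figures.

A_b = π × 16² / 4 = 201.1 mm².
R_n = F_nv · A_b · n · n_s = 469 × 201.1 × 11 × 2 / 1000 = 2075 kN.
Design strength φR_n = 0.75 × 2075 = 1560 kN.

1560 kN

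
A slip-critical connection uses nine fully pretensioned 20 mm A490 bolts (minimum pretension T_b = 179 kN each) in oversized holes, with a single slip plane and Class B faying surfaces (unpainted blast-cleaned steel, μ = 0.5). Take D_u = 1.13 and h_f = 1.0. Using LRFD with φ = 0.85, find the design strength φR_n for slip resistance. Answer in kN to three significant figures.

R_n = μ · D_u · h_f · T_b · n_s · n_b = 0.5 × 1.13 × 1.0 × 179 × 1 × 9 = 910.2 kN.
Design strength φR_n = 0.85 × 910.2 = 774 kN.

774 kN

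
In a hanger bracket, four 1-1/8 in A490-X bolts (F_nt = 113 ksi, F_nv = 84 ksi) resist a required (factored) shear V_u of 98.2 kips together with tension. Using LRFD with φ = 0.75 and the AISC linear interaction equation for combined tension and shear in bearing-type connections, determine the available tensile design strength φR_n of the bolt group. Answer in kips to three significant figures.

306 kips

A_b = π·1.125²/4 = 0.994 in²; f_rv = 98.2 / (4 × 0.994) = 24.7 ksi.
F'_nt = 1.3 F_nt − (F_nt / φF_nv) f_rv = 1.3·113 − (113/(0.75·84))·24.7 = 102.6 ksi, capped at F_nt → F'_nt = 102.6 ksi.
R_n = F'_nt · A_b · n = 102.6 × 0.994 × 4 = 407.9 kips.
Design strength φR_n = 0.75 × 407.9 = 306 kips.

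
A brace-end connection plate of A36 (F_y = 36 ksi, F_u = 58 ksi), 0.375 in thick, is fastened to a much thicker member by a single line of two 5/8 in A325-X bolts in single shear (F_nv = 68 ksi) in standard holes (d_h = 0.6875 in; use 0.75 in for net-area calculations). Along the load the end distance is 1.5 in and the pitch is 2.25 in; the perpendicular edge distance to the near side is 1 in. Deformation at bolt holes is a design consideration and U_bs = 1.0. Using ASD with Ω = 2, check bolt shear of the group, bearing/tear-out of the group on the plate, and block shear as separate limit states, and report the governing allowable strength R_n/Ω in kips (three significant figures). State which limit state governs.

Bolt shear: A_b = π·0.625²/4 = 0.3068 in²; R_n = 68 × 0.3068 × 2 × 1 = 41.72 kips → 41.72 / 2 = 20.9 kips.
Bearing: edge l_c = 1.156, r_n = 30.18 kips; interior l_c = 1.562, r_n = 32.62 kips; R_n = 30.18 + 1·32.62 = 62.8 kips → 31.4 kips.
Block shear: A_gv = 1.406, A_nv = 0.9844, A_nt = 0.2344 in²; R_n = min(0.6F_uA_nv, 0.6F_yA_gv) + U_bs·F_u·A_nt = 43.97 kips → 22 kips.
Bolt shear governs: 20.9 kips.

20.9 kips (bolt shear governs)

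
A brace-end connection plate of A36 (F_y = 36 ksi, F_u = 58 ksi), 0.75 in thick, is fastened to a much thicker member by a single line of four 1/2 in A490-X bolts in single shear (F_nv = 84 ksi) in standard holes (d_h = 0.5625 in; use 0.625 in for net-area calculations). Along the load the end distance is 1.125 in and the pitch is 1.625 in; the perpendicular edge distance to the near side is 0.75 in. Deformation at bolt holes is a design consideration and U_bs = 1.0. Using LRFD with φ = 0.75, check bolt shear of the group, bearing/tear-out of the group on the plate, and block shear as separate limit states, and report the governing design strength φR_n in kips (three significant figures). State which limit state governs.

49.5 kips (bolt shear governs)

Bolt shear: A_b = π·0.5²/4 = 0.1963 in²; R_n = 84 × 0.1963 × 4 × 1 = 65.97 kips → 0.75 × 65.97 = 49.5 kips.
Bearing: edge l_c = 0.8438, r_n = 44.04 kips; interior l_c = 1.062, r_n = 52.2 kips; R_n = 44.04 + 3·52.2 = 200.6 kips → 150 kips.
Block shear: A_gv = 4.5, A_nv = 2.859, A_nt = 0.3281 in²; R_n = min(0.6F_uA_nv, 0.6F_yA_gv) + U_bs·F_u·A_nt = 116.2 kips → 87.2 kips.
Bolt shear governs: 49.5 kips.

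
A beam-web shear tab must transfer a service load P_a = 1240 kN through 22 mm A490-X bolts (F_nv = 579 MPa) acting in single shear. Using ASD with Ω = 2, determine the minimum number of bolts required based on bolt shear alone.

A_b = π·22²/4 = 380.1 mm².
Per-bolt allowable strength R_n/Ω = 579 × 380.1 × 1 / 1000 / 2 = 110 kN.
n ≥ 1240 / 110 = 11.27 → use 12 bolts.

12 bolts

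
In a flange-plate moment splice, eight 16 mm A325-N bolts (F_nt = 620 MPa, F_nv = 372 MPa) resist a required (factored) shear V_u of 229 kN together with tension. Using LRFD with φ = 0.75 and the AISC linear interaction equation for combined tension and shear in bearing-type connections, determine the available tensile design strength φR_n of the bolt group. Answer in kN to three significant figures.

A_b = π·16²/4 = 201.1 mm²; f_rv = 229 × 1000 / (8 × 201.1) = 142.4 MPa.
F'_nt = 1.3 F_nt − (F_nt / φF_nv) f_rv = 1.3·620 − (620/(0.75·372))·142.4 = 489.6 MPa, capped at F_nt → F'_nt = 489.6 MPa.
R_n = F'_nt · A_b · n = 489.6 × 201.1 × 8 / 1000 = 787.6 kN.
Design strength φR_n = 0.75 × 787.6 = 591 kN.

591 kN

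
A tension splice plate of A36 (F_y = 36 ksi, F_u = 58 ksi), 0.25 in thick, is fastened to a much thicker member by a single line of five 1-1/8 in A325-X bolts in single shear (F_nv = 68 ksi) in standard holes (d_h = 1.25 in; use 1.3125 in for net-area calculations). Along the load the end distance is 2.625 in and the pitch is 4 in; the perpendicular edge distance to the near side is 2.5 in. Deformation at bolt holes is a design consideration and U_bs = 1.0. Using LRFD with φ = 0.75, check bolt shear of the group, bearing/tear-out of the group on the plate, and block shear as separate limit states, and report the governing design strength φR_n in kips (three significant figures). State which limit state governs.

Bolt shear: A_b = π·1.125²/4 = 0.994 in²; R_n = 68 × 0.994 × 5 × 1 = 338 kips → 0.75 × 338 = 253 kips.
Bearing: edge l_c = 2, r_n = 34.8 kips; interior l_c = 2.75, r_n = 39.15 kips; R_n = 34.8 + 4·39.15 = 191.4 kips → 144 kips.
Block shear: A_gv = 4.656, A_nv = 3.18, A_nt = 0.4609 in²; R_n = min(0.6F_uA_nv, 0.6F_yA_gv) + U_bs·F_u·A_nt = 127.3 kips → 95.5 kips.
Block shear governs: 95.5 kips.

95.5 kips (block shear governs)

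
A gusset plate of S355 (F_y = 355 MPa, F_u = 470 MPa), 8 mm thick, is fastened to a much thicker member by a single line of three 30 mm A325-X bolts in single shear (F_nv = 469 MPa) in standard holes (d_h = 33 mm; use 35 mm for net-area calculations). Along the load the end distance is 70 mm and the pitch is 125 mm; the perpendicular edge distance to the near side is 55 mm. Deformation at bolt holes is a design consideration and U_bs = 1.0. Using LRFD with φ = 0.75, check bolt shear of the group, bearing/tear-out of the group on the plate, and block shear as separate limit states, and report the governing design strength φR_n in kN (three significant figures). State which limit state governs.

499 kN (block shear governs)

Bolt shear: A_b = π·30²/4 = 706.9 mm²; R_n = 469 × 706.9 × 3 × 1 / 1000 = 994.5 kN → 0.75 × 994.5 = 746 kN.
Bearing: edge l_c = 53.5, r_n = 241.4 kN; interior l_c = 92, r_n = 270.7 kN; R_n = 241.4 + 2·270.7 = 782.8 kN → 587 kN.
Block shear: A_gv = 2560, A_nv = 1860, A_nt = 300 mm²; R_n = min(0.6F_uA_nv, 0.6F_yA_gv) + U_bs·F_u·A_nt = 665.5 kN → 499 kN.
Block shear governs: 499 kN.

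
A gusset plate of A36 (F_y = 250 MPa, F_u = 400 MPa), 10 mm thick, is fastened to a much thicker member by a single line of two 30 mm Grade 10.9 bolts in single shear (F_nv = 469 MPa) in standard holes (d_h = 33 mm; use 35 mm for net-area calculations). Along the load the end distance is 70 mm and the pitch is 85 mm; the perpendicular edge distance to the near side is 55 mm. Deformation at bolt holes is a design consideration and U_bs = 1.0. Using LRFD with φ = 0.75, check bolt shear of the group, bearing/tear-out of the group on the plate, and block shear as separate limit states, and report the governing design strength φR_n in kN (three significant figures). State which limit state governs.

Bolt shear: A_b = π·30²/4 = 706.9 mm²; R_n = 469 × 706.9 × 2 × 1 / 1000 = 663 kN → 0.75 × 663 = 497 kN.
Bearing: edge l_c = 53.5, r_n = 256.8 kN; interior l_c = 52, r_n = 249.6 kN; R_n = 256.8 + 1·249.6 = 506.4 kN → 380 kN.
Block shear: A_gv = 1550, A_nv = 1025, A_nt = 375 mm²; R_n = min(0.6F_uA_nv, 0.6F_yA_gv) + U_bs·F_u·A_nt = 382.5 kN → 287 kN.
Block shear governs: 287 kN.

287 kN (block shear governs)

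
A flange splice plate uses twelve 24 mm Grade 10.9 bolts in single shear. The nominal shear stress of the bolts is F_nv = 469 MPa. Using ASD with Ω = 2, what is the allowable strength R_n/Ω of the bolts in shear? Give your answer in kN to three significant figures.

1270 kN

A_b = π × 24² / 4 = 452.4 mm².
R_n = F_nv · A_b · n · n_s = 469 × 452.4 × 12 × 1 / 1000 = 2546 kN.
Allowable strength R_n/Ω = 2546 / 2 = 1270 kN.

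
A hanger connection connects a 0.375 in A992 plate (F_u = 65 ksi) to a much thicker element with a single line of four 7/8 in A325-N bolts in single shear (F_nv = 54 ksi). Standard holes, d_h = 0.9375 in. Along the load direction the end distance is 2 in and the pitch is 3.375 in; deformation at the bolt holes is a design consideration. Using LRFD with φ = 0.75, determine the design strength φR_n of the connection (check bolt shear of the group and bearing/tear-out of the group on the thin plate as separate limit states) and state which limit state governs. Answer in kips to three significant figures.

Bolt shear: A_b = π·0.875²/4 = 0.6013 in²; R_n = 54 × 0.6013 × 4 × 1 = 129.9 kips → 0.75 × 129.9 = 97.4 kips.
Bearing (1.2 l_c t F_u ≤ 2.4 d t F_u): upper limit = 2.4·0.875·0.375·65 = 51.19 kips.
  Edge l_c = 2 − 0.9375/2 = 1.531 → r_n = 44.79 kips; interior l_c = 3.375 − 0.9375 = 2.438 → r_n = 51.19 kips.
  R_n,bearing = 1·44.79 + 3·51.19 = 198.4 kips → 0.75 × 198.4 = 149 kips.
Bolt shear governs: 97.4 kips.

97.4 kips (bolt shear governs)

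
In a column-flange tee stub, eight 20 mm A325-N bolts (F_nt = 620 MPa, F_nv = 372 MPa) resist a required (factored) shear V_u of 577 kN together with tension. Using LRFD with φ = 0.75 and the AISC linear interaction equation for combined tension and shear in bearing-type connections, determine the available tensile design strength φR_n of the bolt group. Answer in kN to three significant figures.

558 kN

A_b = π·20²/4 = 314.2 mm²; f_rv = 577 × 1000 / (8 × 314.2) = 229.6 MPa.
F'_nt = 1.3 F_nt − (F_nt / φF_nv) f_rv = 1.3·620 − (620/(0.75·372))·229.6 = 295.8 MPa, capped at F_nt → F'_nt = 295.8 MPa.
R_n = F'_nt · A_b · n = 295.8 × 314.2 × 8 / 1000 = 743.5 kN.
Design strength φR_n = 0.75 × 743.5 = 558 kN.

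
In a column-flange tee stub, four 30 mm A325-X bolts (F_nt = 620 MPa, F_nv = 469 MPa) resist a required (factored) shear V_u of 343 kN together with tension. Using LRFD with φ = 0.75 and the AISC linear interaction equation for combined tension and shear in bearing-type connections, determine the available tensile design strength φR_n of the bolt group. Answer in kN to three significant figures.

1260 kN

A_b = π·30²/4 = 706.9 mm²; f_rv = 343 × 1000 / (4 × 706.9) = 121.3 MPa.
F'_nt = 1.3 F_nt − (F_nt / φF_nv) f_rv = 1.3·620 − (620/(0.75·469))·121.3 = 592.2 MPa, capped at F_nt → F'_nt = 592.2 MPa.
R_n = F'_nt · A_b · n = 592.2 × 706.9 × 4 / 1000 = 1674 kN.
Design strength φR_n = 0.75 × 1674 = 1260 kN.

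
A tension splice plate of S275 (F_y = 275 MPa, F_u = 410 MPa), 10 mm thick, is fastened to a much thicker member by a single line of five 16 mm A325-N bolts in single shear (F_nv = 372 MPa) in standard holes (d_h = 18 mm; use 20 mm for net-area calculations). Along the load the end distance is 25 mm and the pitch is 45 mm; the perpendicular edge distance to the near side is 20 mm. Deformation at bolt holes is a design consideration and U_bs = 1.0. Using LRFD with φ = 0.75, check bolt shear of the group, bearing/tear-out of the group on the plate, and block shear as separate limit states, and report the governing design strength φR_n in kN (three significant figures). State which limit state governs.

243 kN (block shear governs)

Bolt shear: A_b = π·16²/4 = 201.1 mm²; R_n = 372 × 201.1 × 5 × 1 / 1000 = 374 kN → 0.75 × 374 = 280 kN.
Bearing: edge l_c = 16, r_n = 78.72 kN; interior l_c = 27, r_n = 132.8 kN; R_n = 78.72 + 4·132.8 = 610.1 kN → 458 kN.
Block shear: A_gv = 2050, A_nv = 1150, A_nt = 100 mm²; R_n = min(0.6F_uA_nv, 0.6F_yA_gv) + U_bs·F_u·A_nt = 323.9 kN → 243 kN.
Block shear governs: 243 kN.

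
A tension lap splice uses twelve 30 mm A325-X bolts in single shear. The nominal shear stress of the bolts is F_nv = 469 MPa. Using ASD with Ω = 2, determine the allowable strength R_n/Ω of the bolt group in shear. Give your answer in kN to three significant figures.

1990 kN

A_b = π × 30² / 4 = 706.9 mm².
R_n = F_nv · A_b · n · n_s = 469 × 706.9 × 12 × 1 / 1000 = 3978 kN.
Allowable strength R_n/Ω = 3978 / 2 = 1990 kN.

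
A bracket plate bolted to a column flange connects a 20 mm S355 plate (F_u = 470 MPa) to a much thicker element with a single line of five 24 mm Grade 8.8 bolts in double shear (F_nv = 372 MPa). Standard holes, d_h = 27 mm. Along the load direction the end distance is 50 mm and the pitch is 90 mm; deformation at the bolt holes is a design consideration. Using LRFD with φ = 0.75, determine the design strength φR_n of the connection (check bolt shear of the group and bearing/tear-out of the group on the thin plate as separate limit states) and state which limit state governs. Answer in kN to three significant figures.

1260 kN (bolt shear governs)

Bolt shear: A_b = π·24²/4 = 452.4 mm²; R_n = 372 × 452.4 × 5 × 2 / 1000 = 1683 kN → 0.75 × 1683 = 1260 kN.
Bearing (1.2 l_c t F_u ≤ 2.4 d t F_u): upper limit = 2.4·24·20·470 / 1000 = 541.4 kN.
  Edge l_c = 50 − 27/2 = 36.5 → r_n = 411.7 kN; interior l_c = 90 − 27 = 63 → r_n = 541.4 kN.
  R_n,bearing = 1·411.7 + 4·541.4 = 2577 kN → 0.75 × 2577 = 1930 kN.
Bolt shear governs: 1260 kN.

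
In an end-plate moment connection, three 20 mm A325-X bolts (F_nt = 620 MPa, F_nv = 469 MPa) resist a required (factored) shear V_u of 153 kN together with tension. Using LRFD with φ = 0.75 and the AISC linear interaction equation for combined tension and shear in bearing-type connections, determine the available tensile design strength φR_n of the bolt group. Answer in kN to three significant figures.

367 kN

A_b = π·20²/4 = 314.2 mm²; f_rv = 153 × 1000 / (3 × 314.2) = 162.3 MPa.
F'_nt = 1.3 F_nt − (F_nt / φF_nv) f_rv = 1.3·620 − (620/(0.75·469))·162.3 = 519.9 MPa, capped at F_nt → F'_nt = 519.9 MPa.
R_n = F'_nt · A_b · n = 519.9 × 314.2 × 3 / 1000 = 490 kN.
Design strength φR_n = 0.75 × 490 = 367 kN.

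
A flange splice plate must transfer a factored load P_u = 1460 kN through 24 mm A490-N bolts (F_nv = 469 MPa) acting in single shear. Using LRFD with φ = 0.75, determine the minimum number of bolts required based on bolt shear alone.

A_b = π·24²/4 = 452.4 mm².
Per-bolt design strength φR_n = 0.75 × 469 × 452.4 × 1 / 1000 = 159.1 kN.
n ≥ 1460 / 159.1 = 9.175 → use 10 bolts.

10 bolts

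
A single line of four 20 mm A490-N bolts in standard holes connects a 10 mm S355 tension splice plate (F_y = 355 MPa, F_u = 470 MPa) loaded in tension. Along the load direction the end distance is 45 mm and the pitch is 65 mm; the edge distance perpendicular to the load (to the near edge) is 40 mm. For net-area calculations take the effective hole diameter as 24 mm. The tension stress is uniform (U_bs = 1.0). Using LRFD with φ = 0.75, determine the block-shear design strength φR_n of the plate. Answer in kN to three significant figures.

429 kN

Shear plane L_v = 45 + 3·65 = 240 mm; A_gv = 240 × 10 = 2400 mm².
A_nv = (240 − 3.5·24) × 10 = 1560 mm².
A_nt = (40 − 0.5·24) × 10 = 280 mm².
0.6 F_u A_nv = 439.9 kN; 0.6 F_y A_gv = 511.2 kN → shear rupture governs the shear term.
R_n = 439.9 + 1.0 × 470 × 280 / 1000 = 571.5 kN.
Design strength φR_n = 0.75 × 571.5 = 429 kN.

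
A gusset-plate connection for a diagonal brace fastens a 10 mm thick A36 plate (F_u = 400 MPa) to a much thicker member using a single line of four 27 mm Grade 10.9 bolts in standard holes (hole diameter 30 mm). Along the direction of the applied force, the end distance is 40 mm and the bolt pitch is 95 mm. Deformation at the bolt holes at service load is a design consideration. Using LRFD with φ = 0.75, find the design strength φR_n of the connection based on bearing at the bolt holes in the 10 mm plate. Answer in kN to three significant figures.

Per bolt r_n = 1.2 l_c t F_u ≤ 2.4 d t F_u; upper limit = 2.4 × 27 × 10 × 400 / 1000 = 259.2 kN.
Edge bolt: l_c = 40 − 30/2 = 25 mm → 1.2 × 25 × 10 × 400 / 1000 = 120 → r_n = 120 kN.
Interior bolts: l_c = 95 − 30 = 65 mm → 1.2 × 65 × 10 × 400 / 1000 = 312 → r_n = 259.2 kN.
R_n = 1 × 120 + 3 × 259.2 = 897.6 kN.
Design strength φR_n = 0.75 × 897.6 = 673 kN.

673 kN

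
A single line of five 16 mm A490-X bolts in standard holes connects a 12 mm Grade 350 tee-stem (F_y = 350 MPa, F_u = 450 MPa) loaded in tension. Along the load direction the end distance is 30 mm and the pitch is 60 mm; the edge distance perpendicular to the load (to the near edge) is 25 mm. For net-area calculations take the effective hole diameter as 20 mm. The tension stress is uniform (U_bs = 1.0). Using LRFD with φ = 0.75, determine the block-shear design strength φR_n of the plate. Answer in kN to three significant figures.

Shear plane L_v = 30 + 4·60 = 270 mm; A_gv = 270 × 12 = 3240 mm².
A_nv = (270 − 4.5·20) × 12 = 2160 mm².
A_nt = (25 − 0.5·20) × 12 = 180 mm².
0.6 F_u A_nv = 583.2 kN; 0.6 F_y A_gv = 680.4 kN → shear rupture governs the shear term.
R_n = 583.2 + 1.0 × 450 × 180 / 1000 = 664.2 kN.
Design strength φR_n = 0.75 × 664.2 = 498 kN.

498 kN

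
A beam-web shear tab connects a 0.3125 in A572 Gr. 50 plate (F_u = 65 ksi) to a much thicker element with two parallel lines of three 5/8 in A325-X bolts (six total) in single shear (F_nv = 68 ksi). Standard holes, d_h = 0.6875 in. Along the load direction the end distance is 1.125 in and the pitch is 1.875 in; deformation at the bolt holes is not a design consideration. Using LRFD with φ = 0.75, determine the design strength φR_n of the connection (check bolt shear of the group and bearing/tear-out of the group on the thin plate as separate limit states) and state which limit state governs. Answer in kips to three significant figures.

Bolt shear: A_b = π·0.625²/4 = 0.3068 in²; R_n = 68 × 0.3068 × 6 × 1 = 125.2 kips → 0.75 × 125.2 = 93.9 kips.
Bearing (1.5 l_c t F_u ≤ 3.0 d t F_u): upper limit = 3.0·0.625·0.3125·65 = 38.09 kips.
  Edge l_c = 1.125 − 0.6875/2 = 0.7812 → r_n = 23.8 kips; interior l_c = 1.875 − 0.6875 = 1.188 → r_n = 36.18 kips.
  R_n,bearing = 2·23.8 + 4·36.18 = 192.3 kips → 0.75 × 192.3 = 144 kips.
Bolt shear governs: 93.9 kips.

93.9 kips (bolt shear governs)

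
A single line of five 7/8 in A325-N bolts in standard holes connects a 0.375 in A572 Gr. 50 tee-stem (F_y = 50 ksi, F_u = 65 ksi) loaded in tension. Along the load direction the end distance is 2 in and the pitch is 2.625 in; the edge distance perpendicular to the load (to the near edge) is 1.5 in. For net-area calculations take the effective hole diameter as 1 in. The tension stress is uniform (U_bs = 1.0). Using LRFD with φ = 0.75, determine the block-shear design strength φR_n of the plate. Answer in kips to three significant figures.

106 kips

Shear plane L_v = 2 + 4·2.625 = 12.5 in; A_gv = 12.5 × 0.375 = 4.688 in².
A_nv = (12.5 − 4.5·1) × 0.375 = 3 in².
A_nt = (1.5 − 0.5·1) × 0.375 = 0.375 in².
0.6 F_u A_nv = 117 kips; 0.6 F_y A_gv = 140.6 kips → shear rupture governs the shear term.
R_n = 117 + 1.0 × 65 × 0.375 = 141.4 kips.
Design strength φR_n = 0.75 × 141.4 = 106 kips.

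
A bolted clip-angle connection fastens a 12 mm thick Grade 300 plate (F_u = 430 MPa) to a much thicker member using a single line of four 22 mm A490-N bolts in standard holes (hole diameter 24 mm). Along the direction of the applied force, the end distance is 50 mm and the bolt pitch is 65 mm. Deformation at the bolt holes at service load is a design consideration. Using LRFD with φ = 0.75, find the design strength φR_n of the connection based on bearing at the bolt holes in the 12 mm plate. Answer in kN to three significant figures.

748 kN

Per bolt r_n = 1.2 l_c t F_u ≤ 2.4 d t F_u; upper limit = 2.4 × 22 × 12 × 430 / 1000 = 272.4 kN.
Edge bolt: l_c = 50 − 24/2 = 38 mm → 1.2 × 38 × 12 × 430 / 1000 = 235.3 → r_n = 235.3 kN.
Interior bolts: l_c = 65 − 24 = 41 mm → 1.2 × 41 × 12 × 430 / 1000 = 253.9 → r_n = 253.9 kN.
R_n = 1 × 235.3 + 3 × 253.9 = 996.9 kN.
Design strength φR_n = 0.75 × 996.9 = 748 kN.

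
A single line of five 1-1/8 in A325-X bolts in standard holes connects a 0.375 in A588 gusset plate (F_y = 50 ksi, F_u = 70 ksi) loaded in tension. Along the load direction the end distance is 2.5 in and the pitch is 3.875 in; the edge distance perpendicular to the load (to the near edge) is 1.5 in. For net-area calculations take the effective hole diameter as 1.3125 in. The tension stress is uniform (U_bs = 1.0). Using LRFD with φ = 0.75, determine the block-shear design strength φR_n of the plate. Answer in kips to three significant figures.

Shear plane L_v = 2.5 + 4·3.875 = 18 in; A_gv = 18 × 0.375 = 6.75 in².
A_nv = (18 − 4.5·1.3125) × 0.375 = 4.535 in².
A_nt = (1.5 − 0.5·1.3125) × 0.375 = 0.3164 in².
0.6 F_u A_nv = 190.5 kips; 0.6 F_y A_gv = 202.5 kips → shear rupture governs the shear term.
R_n = 190.5 + 1.0 × 70 × 0.3164 = 212.6 kips.
Design strength φR_n = 0.75 × 212.6 = 159 kips.

159 kips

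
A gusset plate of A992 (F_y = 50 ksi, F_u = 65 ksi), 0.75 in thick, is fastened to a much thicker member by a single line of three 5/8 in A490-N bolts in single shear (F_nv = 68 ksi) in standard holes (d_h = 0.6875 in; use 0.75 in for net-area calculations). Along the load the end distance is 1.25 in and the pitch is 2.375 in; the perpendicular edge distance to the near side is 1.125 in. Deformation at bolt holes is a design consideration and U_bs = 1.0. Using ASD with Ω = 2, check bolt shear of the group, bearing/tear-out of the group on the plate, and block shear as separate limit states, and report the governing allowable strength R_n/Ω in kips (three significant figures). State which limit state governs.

Bolt shear: A_b = π·0.625²/4 = 0.3068 in²; R_n = 68 × 0.3068 × 3 × 1 = 62.59 kips → 62.59 / 2 = 31.3 kips.
Bearing: edge l_c = 0.9062, r_n = 53.02 kips; interior l_c = 1.688, r_n = 73.12 kips; R_n = 53.02 + 2·73.12 = 199.3 kips → 99.6 kips.
Block shear: A_gv = 4.5, A_nv = 3.094, A_nt = 0.5625 in²; R_n = min(0.6F_uA_nv, 0.6F_yA_gv) + U_bs·F_u·A_nt = 157.2 kips → 78.6 kips.
Bolt shear governs: 31.3 kips.

31.3 kips (bolt shear governs)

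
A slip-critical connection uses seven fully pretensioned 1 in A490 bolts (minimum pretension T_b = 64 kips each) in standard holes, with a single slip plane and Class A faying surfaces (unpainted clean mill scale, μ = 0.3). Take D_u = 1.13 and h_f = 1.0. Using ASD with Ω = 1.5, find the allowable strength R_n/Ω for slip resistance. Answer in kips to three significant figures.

101 kips

R_n = μ · D_u · h_f · T_b · n_s · n_b = 0.3 × 1.13 × 1.0 × 64 × 1 × 7 = 151.9 kips.
Allowable strength R_n/Ω = 151.9 / 1.5 = 101 kips.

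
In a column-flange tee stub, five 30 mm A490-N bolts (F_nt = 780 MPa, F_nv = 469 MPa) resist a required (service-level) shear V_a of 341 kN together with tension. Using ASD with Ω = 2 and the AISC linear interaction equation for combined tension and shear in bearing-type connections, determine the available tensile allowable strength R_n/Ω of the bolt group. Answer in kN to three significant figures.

1220 kN

A_b = π·30²/4 = 706.9 mm²; f_rv = 341 × 1000 / (5 × 706.9) = 96.48 MPa.
F'_nt = 1.3 F_nt − (Ω F_nt / F_nv) f_rv = 1.3·780 − (2·780/469)·96.48 = 693.1 MPa, capped at F_nt → F'_nt = 693.1 MPa.
R_n = F'_nt · A_b · n = 693.1 × 706.9 × 5 / 1000 = 2450 kN.
Allowable strength R_n/Ω = 2450 / 2 = 1220 kN.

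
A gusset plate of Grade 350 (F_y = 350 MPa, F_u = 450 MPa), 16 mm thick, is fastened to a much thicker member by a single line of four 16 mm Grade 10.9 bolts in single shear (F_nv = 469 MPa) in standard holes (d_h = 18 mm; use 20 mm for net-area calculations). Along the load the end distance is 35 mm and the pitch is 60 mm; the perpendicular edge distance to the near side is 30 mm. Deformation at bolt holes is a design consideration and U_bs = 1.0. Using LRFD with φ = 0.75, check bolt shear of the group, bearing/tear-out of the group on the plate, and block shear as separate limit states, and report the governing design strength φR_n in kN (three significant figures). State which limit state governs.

283 kN (bolt shear governs)

Bolt shear: A_b = π·16²/4 = 201.1 mm²; R_n = 469 × 201.1 × 4 × 1 / 1000 = 377.2 kN → 0.75 × 377.2 = 283 kN.
Bearing: edge l_c = 26, r_n = 224.6 kN; interior l_c = 42, r_n = 276.5 kN; R_n = 224.6 + 3·276.5 = 1054 kN → 791 kN.
Block shear: A_gv = 3440, A_nv = 2320, A_nt = 320 mm²; R_n = min(0.6F_uA_nv, 0.6F_yA_gv) + U_bs·F_u·A_nt = 770.4 kN → 578 kN.
Bolt shear governs: 283 kN.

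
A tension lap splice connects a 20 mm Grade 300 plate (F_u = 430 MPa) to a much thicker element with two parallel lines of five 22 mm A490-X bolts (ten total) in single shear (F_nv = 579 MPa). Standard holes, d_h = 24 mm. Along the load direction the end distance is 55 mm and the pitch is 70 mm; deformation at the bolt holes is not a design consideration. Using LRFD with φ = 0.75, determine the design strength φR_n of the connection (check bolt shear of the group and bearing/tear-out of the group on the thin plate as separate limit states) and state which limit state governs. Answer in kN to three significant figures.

1650 kN (bolt shear governs)

Bolt shear: A_b = π·22²/4 = 380.1 mm²; R_n = 579 × 380.1 × 10 × 1 / 1000 = 2201 kN → 0.75 × 2201 = 1650 kN.
Bearing (1.5 l_c t F_u ≤ 3.0 d t F_u): upper limit = 3.0·22·20·430 / 1000 = 567.6 kN.
  Edge l_c = 55 − 24/2 = 43 → r_n = 554.7 kN; interior l_c = 70 − 24 = 46 → r_n = 567.6 kN.
  R_n,bearing = 2·554.7 + 8·567.6 = 5650 kN → 0.75 × 5650 = 4240 kN.
Bolt shear governs: 1650 kN.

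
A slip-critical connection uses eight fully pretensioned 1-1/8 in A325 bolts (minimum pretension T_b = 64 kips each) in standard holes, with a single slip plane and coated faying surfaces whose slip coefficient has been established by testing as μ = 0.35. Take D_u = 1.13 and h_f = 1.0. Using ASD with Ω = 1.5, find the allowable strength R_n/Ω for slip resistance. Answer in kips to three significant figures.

135 kips

R_n = μ · D_u · h_f · T_b · n_s · n_b = 0.35 × 1.13 × 1.0 × 64 × 1 × 8 = 202.5 kips.
Allowable strength R_n/Ω = 202.5 / 1.5 = 135 kips.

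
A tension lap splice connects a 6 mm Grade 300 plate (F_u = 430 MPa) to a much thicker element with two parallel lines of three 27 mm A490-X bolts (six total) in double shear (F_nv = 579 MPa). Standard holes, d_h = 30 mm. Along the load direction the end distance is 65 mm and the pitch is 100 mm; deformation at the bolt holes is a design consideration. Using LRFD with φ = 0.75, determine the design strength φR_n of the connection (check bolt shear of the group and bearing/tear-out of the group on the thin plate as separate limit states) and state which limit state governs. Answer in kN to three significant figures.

Bolt shear: A_b = π·27²/4 = 572.6 mm²; R_n = 579 × 572.6 × 6 × 2 / 1000 = 3978 kN → 0.75 × 3978 = 2980 kN.
Bearing (1.2 l_c t F_u ≤ 2.4 d t F_u): upper limit = 2.4·27·6·430 / 1000 = 167.2 kN.
  Edge l_c = 65 − 30/2 = 50 → r_n = 154.8 kN; interior l_c = 100 − 30 = 70 → r_n = 167.2 kN.
  R_n,bearing = 2·154.8 + 4·167.2 = 978.3 kN → 0.75 × 978.3 = 734 kN.
Bearing governs: 734 kN.

734 kN (bearing governs)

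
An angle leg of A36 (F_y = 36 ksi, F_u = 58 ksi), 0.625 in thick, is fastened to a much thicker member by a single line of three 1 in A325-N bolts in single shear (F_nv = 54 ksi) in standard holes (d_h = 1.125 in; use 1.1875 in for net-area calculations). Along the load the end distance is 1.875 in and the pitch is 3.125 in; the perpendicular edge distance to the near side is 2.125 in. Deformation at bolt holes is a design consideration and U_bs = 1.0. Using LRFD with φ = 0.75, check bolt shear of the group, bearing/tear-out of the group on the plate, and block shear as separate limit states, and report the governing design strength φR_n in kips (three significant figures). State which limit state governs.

95.4 kips (bolt shear governs)

Bolt shear: A_b = π·1²/4 = 0.7854 in²; R_n = 54 × 0.7854 × 3 × 1 = 127.2 kips → 0.75 × 127.2 = 95.4 kips.
Bearing: edge l_c = 1.312, r_n = 57.09 kips; interior l_c = 2, r_n = 87 kips; R_n = 57.09 + 2·87 = 231.1 kips → 173 kips.
Block shear: A_gv = 5.078, A_nv = 3.223, A_nt = 0.957 in²; R_n = min(0.6F_uA_nv, 0.6F_yA_gv) + U_bs·F_u·A_nt = 165.2 kips → 124 kips.
Bolt shear governs: 95.4 kips.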